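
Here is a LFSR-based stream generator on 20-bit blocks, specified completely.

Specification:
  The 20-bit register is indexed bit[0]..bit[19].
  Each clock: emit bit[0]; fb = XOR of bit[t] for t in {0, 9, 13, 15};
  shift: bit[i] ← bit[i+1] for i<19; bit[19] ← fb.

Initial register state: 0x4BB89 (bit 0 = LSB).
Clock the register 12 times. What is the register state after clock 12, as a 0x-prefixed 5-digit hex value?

0xAF84B

reg_0 = 0x4BB89
clock 1: out=1, reg = 0x25DC4
clock 2: out=0, reg = 0x12EE2
clock 3: out=0, reg = 0x09771
clock 4: out=1, reg = 0x84BB8
clock 5: out=0, reg = 0xC25DC
clock 6: out=0, reg = 0xE12EE
clock 7: out=0, reg = 0xF0977
clock 8: out=1, reg = 0xF84BB
clock 9: out=1, reg = 0x7C25D
clock 10: out=1, reg = 0xBE12E
clock 11: out=0, reg = 0x5F097
clock 12: out=1, reg = 0xAF84B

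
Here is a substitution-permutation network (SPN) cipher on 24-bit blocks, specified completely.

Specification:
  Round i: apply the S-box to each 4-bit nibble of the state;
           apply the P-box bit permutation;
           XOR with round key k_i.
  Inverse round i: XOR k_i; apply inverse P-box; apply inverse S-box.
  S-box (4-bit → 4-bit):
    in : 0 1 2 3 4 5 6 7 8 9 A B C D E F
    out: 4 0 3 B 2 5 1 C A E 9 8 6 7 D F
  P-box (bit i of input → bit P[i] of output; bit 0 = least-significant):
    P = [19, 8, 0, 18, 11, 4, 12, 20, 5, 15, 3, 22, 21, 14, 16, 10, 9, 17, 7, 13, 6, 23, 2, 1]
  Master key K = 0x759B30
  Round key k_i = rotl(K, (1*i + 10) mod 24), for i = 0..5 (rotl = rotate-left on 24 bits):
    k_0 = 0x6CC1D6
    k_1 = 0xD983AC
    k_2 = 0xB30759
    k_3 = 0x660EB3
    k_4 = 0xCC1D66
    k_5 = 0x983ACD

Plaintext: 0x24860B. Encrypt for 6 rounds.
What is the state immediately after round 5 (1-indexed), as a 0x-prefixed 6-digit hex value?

0xD4AAF0

s_0 = plaintext = 0x24860B
s_1 = Round(s_0, k_0) = 0xEA95B6
s_2 = Round(s_1, k_1) = 0xC0E5C2
s_3 = Round(s_2, k_2) = 0x1A12E5
s_4 = Round(s_3, k_3) = 0x7EB492
s_5 = Round(s_4, k_4) = 0xD4AAF0
s_6 = Round(s_5, k_5) = 0x6A26B8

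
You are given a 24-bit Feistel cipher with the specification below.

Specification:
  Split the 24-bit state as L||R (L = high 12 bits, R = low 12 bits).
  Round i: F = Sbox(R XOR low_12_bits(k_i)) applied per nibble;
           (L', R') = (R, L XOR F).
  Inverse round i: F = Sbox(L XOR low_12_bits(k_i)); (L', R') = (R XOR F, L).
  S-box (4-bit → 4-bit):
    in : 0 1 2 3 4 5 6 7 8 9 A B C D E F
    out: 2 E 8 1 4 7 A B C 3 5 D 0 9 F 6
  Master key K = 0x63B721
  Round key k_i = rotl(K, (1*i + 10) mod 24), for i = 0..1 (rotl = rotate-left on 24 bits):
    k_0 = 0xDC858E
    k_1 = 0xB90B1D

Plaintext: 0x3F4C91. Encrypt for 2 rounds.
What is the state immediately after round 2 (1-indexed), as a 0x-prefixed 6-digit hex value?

0x0121B7

s_0 = plaintext = 0x3F4C91
s_1 = Round(s_0, k_0) = 0xC91012
s_2 = Round(s_1, k_1) = 0x0121B7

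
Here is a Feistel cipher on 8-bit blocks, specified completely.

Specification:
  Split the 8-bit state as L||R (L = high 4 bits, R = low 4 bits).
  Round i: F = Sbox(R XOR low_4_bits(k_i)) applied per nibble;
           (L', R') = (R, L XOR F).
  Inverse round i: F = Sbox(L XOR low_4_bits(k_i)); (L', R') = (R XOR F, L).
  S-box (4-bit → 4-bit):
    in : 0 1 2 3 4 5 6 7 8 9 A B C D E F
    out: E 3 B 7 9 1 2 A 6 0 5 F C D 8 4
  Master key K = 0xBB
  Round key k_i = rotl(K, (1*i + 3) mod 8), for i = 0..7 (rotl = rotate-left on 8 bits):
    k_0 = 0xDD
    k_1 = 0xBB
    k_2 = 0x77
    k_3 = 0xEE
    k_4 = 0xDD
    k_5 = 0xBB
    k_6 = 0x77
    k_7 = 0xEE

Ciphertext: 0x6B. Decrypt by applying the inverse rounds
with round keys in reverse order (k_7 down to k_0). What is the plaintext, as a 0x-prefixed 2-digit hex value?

0xF3

s_0 = ciphertext = 0x6B
s_1 = InvRound(s_0, k_7) = 0xD6
s_2 = InvRound(s_1, k_6) = 0x3D
s_3 = InvRound(s_2, k_5) = 0xB3
s_4 = InvRound(s_3, k_4) = 0x1B
s_5 = InvRound(s_4, k_3) = 0xF1
s_6 = InvRound(s_5, k_2) = 0x7F
s_7 = InvRound(s_6, k_1) = 0x37
s_8 = InvRound(s_7, k_0) = 0xF3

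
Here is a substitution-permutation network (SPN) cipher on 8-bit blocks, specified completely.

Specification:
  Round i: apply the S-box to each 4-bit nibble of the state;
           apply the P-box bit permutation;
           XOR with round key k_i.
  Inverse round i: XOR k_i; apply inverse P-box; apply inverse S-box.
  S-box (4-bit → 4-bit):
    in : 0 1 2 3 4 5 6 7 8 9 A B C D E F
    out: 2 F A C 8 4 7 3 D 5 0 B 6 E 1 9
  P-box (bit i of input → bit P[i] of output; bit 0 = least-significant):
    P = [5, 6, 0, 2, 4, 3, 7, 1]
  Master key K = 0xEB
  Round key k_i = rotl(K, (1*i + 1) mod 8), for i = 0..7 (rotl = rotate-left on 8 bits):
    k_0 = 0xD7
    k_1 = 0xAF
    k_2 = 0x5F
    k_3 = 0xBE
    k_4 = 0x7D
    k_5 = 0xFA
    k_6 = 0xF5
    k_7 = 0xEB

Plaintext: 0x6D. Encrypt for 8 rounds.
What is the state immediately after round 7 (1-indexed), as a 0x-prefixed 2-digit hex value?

0x16

s_0 = plaintext = 0x6D
s_1 = Round(s_0, k_0) = 0x0A
s_2 = Round(s_1, k_1) = 0xA7
s_3 = Round(s_2, k_2) = 0x3F
s_4 = Round(s_3, k_3) = 0x18
s_5 = Round(s_4, k_4) = 0xC2
s_6 = Round(s_5, k_5) = 0x36
s_7 = Round(s_6, k_6) = 0x16
s_8 = Round(s_7, k_7) = 0x10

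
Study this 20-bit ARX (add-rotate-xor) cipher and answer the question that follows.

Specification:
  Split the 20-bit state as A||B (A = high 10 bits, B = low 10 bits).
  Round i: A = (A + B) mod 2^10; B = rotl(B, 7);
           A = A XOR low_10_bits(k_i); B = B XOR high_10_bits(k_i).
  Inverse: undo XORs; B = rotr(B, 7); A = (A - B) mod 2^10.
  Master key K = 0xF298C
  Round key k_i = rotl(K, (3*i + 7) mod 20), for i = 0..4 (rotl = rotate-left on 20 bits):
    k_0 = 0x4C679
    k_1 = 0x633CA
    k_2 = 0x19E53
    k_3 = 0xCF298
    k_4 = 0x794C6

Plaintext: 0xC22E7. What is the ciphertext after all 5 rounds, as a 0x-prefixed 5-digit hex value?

0xEF750

s_0 = plaintext = 0xC22E7
s_1 = Round(s_0, k_0) = 0xE5AED
s_2 = Round(s_1, k_1) = 0x52751
s_3 = Round(s_2, k_2) = 0xB248D
s_4 = Round(s_3, k_3) = 0x739AD
s_5 = Round(s_4, k_4) = 0xEF750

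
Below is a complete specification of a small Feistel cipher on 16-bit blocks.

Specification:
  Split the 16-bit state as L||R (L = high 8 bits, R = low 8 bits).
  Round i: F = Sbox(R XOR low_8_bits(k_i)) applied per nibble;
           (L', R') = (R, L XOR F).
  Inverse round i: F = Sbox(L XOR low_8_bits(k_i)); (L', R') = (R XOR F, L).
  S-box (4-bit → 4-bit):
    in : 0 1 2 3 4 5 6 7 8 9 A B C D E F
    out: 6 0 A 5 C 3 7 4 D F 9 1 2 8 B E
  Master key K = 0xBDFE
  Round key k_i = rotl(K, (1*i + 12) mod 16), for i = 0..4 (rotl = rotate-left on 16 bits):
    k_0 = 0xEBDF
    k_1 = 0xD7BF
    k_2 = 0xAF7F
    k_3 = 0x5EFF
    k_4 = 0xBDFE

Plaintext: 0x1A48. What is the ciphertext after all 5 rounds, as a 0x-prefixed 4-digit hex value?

s_0 = plaintext = 0x1A48
s_1 = Round(s_0, k_0) = 0x48EE
s_2 = Round(s_1, k_1) = 0xEE78
s_3 = Round(s_2, k_2) = 0x788A
s_4 = Round(s_3, k_3) = 0x8A3B
s_5 = Round(s_4, k_4) = 0x3BA9

0x3BA9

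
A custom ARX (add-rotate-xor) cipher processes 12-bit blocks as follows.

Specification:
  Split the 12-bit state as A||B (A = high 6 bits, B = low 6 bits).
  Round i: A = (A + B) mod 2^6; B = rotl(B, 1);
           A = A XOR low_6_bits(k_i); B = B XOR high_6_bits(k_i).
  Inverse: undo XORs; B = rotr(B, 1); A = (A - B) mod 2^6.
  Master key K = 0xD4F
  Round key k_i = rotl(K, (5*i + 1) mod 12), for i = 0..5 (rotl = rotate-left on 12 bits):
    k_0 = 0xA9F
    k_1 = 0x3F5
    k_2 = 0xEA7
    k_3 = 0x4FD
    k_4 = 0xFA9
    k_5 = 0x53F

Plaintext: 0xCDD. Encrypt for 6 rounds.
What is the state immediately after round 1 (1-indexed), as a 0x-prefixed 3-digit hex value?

0x3D0

s_0 = plaintext = 0xCDD
s_1 = Round(s_0, k_0) = 0x3D0
s_2 = Round(s_1, k_1) = 0xAAF
s_3 = Round(s_2, k_2) = 0xFA5
s_4 = Round(s_3, k_3) = 0x798
s_5 = Round(s_4, k_4) = 0x7CE
s_6 = Round(s_5, k_5) = 0x488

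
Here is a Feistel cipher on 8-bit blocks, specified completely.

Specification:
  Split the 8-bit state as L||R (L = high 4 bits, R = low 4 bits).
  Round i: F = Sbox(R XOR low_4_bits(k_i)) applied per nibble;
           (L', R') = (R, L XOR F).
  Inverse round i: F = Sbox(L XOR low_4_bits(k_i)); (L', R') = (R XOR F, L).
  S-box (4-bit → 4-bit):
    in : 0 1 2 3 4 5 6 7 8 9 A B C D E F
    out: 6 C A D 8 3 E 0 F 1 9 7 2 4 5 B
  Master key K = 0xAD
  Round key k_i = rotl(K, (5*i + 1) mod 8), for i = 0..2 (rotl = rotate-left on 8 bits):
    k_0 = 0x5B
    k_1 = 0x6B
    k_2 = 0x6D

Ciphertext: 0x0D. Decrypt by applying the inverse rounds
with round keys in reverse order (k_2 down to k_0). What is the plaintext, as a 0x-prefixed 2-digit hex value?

s_0 = ciphertext = 0x0D
s_1 = InvRound(s_0, k_2) = 0x90
s_2 = InvRound(s_1, k_1) = 0xA9
s_3 = InvRound(s_2, k_0) = 0x5A

0x5A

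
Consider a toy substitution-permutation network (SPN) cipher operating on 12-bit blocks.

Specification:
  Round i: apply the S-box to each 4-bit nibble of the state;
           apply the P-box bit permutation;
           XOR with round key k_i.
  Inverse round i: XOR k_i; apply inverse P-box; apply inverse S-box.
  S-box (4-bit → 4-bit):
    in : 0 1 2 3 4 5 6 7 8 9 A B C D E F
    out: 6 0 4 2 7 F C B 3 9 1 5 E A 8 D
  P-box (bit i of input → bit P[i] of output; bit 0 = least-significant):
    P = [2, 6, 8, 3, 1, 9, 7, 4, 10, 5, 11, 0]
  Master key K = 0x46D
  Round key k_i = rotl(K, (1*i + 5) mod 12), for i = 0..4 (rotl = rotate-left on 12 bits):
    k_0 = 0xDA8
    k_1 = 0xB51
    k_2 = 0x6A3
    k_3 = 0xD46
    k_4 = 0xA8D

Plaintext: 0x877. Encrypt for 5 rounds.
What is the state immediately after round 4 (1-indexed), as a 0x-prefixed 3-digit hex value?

s_0 = plaintext = 0x877
s_1 = Round(s_0, k_0) = 0xBD6
s_2 = Round(s_1, k_1) = 0x449
s_3 = Round(s_2, k_2) = 0x80D
s_4 = Round(s_3, k_3) = 0xBAE
s_5 = Round(s_4, k_4) = 0x687

0xBAE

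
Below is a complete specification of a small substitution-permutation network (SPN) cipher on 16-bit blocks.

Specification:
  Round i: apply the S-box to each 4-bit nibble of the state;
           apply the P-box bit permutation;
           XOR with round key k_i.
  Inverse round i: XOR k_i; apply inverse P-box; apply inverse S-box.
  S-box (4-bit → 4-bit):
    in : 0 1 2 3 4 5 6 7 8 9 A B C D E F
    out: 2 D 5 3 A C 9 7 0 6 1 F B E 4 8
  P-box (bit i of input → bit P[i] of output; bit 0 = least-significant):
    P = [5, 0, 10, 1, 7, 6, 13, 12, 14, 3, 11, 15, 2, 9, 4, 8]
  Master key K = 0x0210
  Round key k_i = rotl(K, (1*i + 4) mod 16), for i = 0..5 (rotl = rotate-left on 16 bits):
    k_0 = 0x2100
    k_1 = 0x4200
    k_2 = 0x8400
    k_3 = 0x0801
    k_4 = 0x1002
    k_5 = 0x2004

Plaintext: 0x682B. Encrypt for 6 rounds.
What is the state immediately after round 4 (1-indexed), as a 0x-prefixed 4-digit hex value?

s_0 = plaintext = 0x682B
s_1 = Round(s_0, k_0) = 0x04A7
s_2 = Round(s_1, k_1) = 0xC4A9
s_3 = Round(s_2, k_2) = 0x038D
s_4 = Round(s_3, k_3) = 0x4E0A
s_5 = Round(s_4, k_4) = 0x1B62
s_6 = Round(s_5, k_5) = 0xFDB8

0x4E0A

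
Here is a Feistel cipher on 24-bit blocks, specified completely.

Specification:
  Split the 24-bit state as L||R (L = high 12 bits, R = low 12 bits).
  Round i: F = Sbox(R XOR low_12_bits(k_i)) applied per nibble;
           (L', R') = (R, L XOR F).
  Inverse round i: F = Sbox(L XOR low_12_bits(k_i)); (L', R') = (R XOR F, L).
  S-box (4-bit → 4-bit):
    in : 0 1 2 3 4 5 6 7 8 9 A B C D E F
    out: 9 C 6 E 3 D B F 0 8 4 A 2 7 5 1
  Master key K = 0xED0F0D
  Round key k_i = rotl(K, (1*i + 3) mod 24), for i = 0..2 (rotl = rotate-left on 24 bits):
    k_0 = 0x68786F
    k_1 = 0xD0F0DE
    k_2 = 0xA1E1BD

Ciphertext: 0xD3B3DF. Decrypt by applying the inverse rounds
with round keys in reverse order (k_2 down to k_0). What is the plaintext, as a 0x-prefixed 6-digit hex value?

0x9FD1AF

s_0 = ciphertext = 0xD3B3DF
s_1 = InvRound(s_0, k_2) = 0x1D4D3B
s_2 = InvRound(s_1, k_1) = 0x1AF1D4
s_3 = InvRound(s_2, k_0) = 0x9FD1AF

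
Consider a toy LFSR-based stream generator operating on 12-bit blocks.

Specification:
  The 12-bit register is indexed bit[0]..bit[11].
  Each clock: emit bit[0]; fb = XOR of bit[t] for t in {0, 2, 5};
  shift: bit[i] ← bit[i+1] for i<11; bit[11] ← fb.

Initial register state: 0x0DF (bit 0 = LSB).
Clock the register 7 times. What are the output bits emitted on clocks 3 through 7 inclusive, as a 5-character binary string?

reg_0 = 0x0DF
clock 1: out=1, reg = 0x06F
clock 2: out=1, reg = 0x837
clock 3: out=1, reg = 0xC1B
clock 4: out=1, reg = 0xE0D
clock 5: out=1, reg = 0x706
clock 6: out=0, reg = 0xB83
clock 7: out=1, reg = 0xDC1

11101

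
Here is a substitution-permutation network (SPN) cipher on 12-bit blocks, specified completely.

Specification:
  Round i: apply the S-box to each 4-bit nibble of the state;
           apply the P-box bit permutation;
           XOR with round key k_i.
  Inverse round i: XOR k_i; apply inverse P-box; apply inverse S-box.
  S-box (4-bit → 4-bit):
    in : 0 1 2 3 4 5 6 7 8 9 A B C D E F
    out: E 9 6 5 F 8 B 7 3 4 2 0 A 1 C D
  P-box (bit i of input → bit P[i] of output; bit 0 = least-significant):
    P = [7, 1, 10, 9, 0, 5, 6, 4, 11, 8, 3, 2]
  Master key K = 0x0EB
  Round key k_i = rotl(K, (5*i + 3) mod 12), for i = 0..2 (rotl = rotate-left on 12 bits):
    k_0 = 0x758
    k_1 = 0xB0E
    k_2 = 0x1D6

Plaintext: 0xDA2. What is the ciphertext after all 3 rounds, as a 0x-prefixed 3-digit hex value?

0x167

s_0 = plaintext = 0xDA2
s_1 = Round(s_0, k_0) = 0xB7A
s_2 = Round(s_1, k_1) = 0xB6D
s_3 = Round(s_2, k_2) = 0x167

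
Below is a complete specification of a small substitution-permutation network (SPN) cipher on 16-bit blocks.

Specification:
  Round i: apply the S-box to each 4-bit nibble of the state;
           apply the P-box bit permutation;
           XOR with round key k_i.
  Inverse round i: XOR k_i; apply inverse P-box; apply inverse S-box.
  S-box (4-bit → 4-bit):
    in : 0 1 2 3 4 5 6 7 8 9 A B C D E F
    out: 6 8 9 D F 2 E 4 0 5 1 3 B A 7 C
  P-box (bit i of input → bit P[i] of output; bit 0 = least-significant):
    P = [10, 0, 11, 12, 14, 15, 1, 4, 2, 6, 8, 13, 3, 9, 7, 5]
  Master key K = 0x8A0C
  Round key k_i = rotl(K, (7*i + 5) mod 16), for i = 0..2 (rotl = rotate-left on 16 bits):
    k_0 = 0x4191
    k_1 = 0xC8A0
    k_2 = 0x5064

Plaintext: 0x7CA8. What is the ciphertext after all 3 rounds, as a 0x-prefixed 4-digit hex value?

s_0 = plaintext = 0x7CA8
s_1 = Round(s_0, k_0) = 0x2155
s_2 = Round(s_1, k_1) = 0x6889
s_3 = Round(s_2, k_2) = 0x5EC4

0x5EC4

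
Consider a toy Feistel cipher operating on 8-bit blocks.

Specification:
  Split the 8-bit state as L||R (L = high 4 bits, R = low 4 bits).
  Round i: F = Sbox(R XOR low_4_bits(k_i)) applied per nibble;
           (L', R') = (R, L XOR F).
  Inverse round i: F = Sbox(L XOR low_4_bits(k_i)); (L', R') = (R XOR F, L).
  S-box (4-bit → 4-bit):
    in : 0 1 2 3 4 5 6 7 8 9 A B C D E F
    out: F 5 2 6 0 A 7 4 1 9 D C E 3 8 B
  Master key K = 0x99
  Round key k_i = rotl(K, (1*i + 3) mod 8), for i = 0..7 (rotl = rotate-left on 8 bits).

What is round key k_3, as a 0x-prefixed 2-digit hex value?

K = 0x99
k_0 = rotl(K, (1*0+3) mod 8) = rotl(K, 3) = 0xCC
k_1 = rotl(K, (1*1+3) mod 8) = rotl(K, 4) = 0x99
k_2 = rotl(K, (1*2+3) mod 8) = rotl(K, 5) = 0x33
k_3 = rotl(K, (1*3+3) mod 8) = rotl(K, 6) = 0x66

0x66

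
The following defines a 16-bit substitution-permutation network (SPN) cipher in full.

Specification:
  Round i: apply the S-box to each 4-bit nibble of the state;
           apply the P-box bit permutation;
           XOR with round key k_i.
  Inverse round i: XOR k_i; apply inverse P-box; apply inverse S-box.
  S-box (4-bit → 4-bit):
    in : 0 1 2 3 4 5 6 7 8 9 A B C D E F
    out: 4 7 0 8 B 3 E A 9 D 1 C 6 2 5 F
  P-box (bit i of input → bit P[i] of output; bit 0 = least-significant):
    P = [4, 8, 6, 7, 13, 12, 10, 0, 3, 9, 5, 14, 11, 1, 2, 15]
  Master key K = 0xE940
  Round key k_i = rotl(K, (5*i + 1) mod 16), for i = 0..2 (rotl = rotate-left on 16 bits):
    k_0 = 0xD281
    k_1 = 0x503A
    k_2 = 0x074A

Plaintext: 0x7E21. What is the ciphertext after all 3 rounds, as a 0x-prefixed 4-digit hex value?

0x31BB

s_0 = plaintext = 0x7E21
s_1 = Round(s_0, k_0) = 0x53FB
s_2 = Round(s_1, k_1) = 0x2CF9
s_3 = Round(s_2, k_2) = 0x31BB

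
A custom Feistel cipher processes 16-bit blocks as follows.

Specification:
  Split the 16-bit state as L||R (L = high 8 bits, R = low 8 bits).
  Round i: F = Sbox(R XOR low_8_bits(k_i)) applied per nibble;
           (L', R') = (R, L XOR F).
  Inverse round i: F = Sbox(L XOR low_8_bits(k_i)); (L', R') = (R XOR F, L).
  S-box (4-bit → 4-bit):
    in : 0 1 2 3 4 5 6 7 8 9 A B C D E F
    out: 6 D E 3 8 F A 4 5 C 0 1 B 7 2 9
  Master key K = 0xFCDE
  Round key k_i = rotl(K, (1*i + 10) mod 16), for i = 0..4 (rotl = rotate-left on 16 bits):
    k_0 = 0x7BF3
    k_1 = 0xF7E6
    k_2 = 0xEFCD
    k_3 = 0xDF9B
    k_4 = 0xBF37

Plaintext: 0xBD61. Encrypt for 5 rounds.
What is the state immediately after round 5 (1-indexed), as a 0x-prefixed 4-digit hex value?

s_0 = plaintext = 0xBD61
s_1 = Round(s_0, k_0) = 0x6173
s_2 = Round(s_1, k_1) = 0x73AE
s_3 = Round(s_2, k_2) = 0xAED0
s_4 = Round(s_3, k_3) = 0xD02F
s_5 = Round(s_4, k_4) = 0x2F05

0x2F05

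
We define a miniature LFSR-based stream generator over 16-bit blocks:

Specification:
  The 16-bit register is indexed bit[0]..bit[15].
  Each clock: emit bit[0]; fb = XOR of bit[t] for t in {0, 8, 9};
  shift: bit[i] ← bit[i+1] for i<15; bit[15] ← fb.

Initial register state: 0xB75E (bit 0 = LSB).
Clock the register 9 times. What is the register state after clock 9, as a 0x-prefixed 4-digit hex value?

reg_0 = 0xB75E
clock 1: out=0, reg = 0x5BAF
clock 2: out=1, reg = 0xADD7
clock 3: out=1, reg = 0x56EB
clock 4: out=1, reg = 0x2B75
clock 5: out=1, reg = 0x95BA
clock 6: out=0, reg = 0xCADD
clock 7: out=1, reg = 0x656E
clock 8: out=0, reg = 0xB2B7
clock 9: out=1, reg = 0x595B

0x595B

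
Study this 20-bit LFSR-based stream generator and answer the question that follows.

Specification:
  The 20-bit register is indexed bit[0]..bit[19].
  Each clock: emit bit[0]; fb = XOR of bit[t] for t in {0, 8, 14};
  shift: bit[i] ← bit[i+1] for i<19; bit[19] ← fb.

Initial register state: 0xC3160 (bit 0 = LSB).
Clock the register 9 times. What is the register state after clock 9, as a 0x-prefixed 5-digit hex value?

reg_0 = 0xC3160
clock 1: out=0, reg = 0xE18B0
clock 2: out=0, reg = 0x70C58
clock 3: out=0, reg = 0x3862C
clock 4: out=0, reg = 0x1C316
clock 5: out=0, reg = 0x0E18B
clock 6: out=1, reg = 0x870C5
clock 7: out=1, reg = 0x43862
clock 8: out=0, reg = 0x21C31
clock 9: out=1, reg = 0x90E18

0x90E18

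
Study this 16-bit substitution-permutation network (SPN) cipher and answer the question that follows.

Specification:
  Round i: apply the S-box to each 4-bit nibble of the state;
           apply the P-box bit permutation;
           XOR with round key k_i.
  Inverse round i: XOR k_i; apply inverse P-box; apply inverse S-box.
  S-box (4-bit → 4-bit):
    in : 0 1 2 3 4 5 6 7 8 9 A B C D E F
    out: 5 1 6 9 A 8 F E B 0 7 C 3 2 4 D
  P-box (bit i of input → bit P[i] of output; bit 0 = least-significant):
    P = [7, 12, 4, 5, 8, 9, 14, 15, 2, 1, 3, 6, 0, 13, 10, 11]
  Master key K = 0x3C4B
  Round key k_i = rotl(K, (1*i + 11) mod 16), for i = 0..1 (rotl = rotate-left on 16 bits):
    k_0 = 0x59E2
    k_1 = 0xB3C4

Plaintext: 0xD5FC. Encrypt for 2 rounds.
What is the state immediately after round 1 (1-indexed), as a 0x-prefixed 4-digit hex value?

0xA822

s_0 = plaintext = 0xD5FC
s_1 = Round(s_0, k_0) = 0xA822
s_2 = Round(s_1, k_1) = 0xC593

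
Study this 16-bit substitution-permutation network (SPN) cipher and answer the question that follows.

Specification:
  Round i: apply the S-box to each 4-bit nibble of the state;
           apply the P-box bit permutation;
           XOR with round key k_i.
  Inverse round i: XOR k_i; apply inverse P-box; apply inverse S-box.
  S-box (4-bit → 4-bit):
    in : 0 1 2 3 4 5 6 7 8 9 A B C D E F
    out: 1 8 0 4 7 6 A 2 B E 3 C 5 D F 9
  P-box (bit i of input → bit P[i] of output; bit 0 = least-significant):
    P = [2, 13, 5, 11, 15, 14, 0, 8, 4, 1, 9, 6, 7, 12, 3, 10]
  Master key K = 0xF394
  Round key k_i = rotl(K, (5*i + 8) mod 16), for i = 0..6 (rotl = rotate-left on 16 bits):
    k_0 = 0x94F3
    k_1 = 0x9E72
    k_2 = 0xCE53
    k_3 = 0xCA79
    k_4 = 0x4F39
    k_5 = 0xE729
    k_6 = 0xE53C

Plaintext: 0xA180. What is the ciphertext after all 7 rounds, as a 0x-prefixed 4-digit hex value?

s_0 = plaintext = 0xA180
s_1 = Round(s_0, k_0) = 0x4537
s_2 = Round(s_1, k_1) = 0xACF9
s_3 = Round(s_2, k_2) = 0x75E3
s_4 = Round(s_3, k_3) = 0x195A
s_5 = Round(s_4, k_4) = 0x297E
s_6 = Round(s_5, k_5) = 0x8D4F
s_7 = Round(s_6, k_6) = 0x3BE9

0x3BE9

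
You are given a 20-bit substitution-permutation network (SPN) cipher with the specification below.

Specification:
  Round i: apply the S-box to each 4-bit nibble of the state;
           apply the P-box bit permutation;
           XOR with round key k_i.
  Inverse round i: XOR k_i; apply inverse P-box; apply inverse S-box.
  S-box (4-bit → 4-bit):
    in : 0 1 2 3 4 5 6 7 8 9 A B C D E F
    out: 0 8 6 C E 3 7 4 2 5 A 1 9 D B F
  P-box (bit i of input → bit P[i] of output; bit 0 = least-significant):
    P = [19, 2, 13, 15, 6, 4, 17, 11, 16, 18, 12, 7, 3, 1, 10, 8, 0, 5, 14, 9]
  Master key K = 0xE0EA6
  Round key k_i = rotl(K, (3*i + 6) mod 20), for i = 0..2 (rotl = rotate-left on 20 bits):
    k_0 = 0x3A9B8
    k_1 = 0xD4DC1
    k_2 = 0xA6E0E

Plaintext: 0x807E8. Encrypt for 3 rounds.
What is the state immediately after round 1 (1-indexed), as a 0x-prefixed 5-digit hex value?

s_0 = plaintext = 0x807E8
s_1 = Round(s_0, k_0) = 0x3B1CC
s_2 = Round(s_1, k_1) = 0x58709
s_3 = Round(s_2, k_2) = 0x25E2D

0x3B1CC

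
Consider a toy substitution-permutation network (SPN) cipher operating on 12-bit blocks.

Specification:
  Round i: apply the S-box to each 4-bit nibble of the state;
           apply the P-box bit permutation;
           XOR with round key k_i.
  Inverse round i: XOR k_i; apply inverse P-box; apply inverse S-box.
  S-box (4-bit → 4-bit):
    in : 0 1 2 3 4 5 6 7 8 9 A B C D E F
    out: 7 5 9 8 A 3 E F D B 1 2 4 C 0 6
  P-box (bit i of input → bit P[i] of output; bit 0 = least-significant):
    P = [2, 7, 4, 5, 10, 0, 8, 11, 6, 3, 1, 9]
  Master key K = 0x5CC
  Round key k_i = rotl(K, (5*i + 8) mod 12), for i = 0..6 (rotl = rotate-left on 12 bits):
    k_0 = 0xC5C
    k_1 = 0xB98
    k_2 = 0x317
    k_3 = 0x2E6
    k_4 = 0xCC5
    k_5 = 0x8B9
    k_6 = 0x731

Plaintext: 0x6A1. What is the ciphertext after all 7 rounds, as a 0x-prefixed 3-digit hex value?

s_0 = plaintext = 0x6A1
s_1 = Round(s_0, k_0) = 0xA42
s_2 = Round(s_1, k_1) = 0x3FD
s_3 = Round(s_2, k_2) = 0x026
s_4 = Round(s_3, k_3) = 0xE1C
s_5 = Round(s_4, k_4) = 0x9D5
s_6 = Round(s_5, k_5) = 0x375
s_7 = Round(s_6, k_6) = 0x8B4

0x8B4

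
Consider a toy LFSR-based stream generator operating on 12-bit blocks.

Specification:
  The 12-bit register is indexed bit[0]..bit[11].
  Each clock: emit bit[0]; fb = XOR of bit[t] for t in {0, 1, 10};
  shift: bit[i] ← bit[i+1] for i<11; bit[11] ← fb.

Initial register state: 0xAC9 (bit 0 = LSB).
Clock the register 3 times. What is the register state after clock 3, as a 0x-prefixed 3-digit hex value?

reg_0 = 0xAC9
clock 1: out=1, reg = 0xD64
clock 2: out=0, reg = 0xEB2
clock 3: out=0, reg = 0x759

0x759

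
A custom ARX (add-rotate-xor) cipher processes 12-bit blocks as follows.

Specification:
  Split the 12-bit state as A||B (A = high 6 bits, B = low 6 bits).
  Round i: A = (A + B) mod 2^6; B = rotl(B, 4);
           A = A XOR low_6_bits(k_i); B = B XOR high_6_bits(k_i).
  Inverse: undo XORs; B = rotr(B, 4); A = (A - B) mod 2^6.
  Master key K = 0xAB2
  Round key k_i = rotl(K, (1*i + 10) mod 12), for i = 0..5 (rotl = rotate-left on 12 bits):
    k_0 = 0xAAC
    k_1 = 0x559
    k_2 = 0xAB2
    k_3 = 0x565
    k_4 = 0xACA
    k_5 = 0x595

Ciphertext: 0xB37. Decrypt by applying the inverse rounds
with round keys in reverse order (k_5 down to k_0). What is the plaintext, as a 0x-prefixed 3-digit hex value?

0xB9B

s_0 = ciphertext = 0xB37
s_1 = InvRound(s_0, k_5) = 0xCC6
s_2 = InvRound(s_1, k_4) = 0x0F6
s_3 = InvRound(s_2, k_3) = 0x60E
s_4 = InvRound(s_3, k_2) = 0x612
s_5 = InvRound(s_4, k_1) = 0x95C
s_6 = InvRound(s_5, k_0) = 0xB9B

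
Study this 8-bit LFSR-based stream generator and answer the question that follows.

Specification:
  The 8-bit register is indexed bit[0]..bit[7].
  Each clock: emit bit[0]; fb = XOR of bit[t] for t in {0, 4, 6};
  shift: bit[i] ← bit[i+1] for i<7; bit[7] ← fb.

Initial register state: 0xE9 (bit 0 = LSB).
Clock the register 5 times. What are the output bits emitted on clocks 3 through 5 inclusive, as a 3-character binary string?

010

reg_0 = 0xE9
clock 1: out=1, reg = 0x74
clock 2: out=0, reg = 0x3A
clock 3: out=0, reg = 0x9D
clock 4: out=1, reg = 0x4E
clock 5: out=0, reg = 0xA7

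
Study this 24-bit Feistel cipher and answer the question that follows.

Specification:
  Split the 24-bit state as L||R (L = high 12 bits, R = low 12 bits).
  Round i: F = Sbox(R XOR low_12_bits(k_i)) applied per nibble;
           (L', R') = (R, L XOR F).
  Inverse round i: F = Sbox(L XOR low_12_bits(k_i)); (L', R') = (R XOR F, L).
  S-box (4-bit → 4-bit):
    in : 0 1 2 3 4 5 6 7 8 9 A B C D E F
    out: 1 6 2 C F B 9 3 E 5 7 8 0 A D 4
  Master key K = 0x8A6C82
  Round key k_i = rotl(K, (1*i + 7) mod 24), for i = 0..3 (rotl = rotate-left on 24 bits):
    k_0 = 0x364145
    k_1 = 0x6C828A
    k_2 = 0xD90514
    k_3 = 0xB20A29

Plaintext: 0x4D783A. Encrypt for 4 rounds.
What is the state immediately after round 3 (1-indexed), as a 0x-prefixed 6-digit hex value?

0x4AF76B

s_0 = plaintext = 0x4D783A
s_1 = Round(s_0, k_0) = 0x83A1E3
s_2 = Round(s_1, k_1) = 0x1E34AF
s_3 = Round(s_2, k_2) = 0x4AF76B
s_4 = Round(s_3, k_3) = 0x76BE5D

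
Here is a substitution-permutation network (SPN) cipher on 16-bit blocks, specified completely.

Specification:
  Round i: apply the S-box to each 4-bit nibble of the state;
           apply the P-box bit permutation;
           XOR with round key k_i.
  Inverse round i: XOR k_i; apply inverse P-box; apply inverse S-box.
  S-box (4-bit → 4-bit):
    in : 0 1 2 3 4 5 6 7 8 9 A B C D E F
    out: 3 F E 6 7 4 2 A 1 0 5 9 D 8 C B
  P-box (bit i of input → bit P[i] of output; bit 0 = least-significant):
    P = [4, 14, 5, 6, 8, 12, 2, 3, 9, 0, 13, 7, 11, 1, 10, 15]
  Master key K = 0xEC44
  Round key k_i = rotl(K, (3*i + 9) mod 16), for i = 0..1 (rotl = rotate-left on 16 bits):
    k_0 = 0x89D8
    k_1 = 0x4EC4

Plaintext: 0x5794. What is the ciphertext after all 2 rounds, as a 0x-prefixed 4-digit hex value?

s_0 = plaintext = 0x5794
s_1 = Round(s_0, k_0) = 0xCD69
s_2 = Round(s_1, k_1) = 0xD244

0xD244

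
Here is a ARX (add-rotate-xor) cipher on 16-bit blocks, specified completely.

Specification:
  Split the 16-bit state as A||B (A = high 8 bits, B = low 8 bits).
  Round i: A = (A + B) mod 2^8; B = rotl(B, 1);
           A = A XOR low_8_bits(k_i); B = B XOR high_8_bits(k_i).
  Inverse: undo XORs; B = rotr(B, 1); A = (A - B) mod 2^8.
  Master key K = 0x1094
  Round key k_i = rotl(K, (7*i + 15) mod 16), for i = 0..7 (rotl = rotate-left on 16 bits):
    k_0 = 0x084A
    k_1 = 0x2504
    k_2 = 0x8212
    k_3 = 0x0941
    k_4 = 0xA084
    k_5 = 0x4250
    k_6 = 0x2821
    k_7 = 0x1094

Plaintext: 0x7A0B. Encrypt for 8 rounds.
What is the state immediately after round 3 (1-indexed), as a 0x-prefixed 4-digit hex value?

s_0 = plaintext = 0x7A0B
s_1 = Round(s_0, k_0) = 0xCF1E
s_2 = Round(s_1, k_1) = 0xE919
s_3 = Round(s_2, k_2) = 0x10B0
s_4 = Round(s_3, k_3) = 0x8168
s_5 = Round(s_4, k_4) = 0x6D70
s_6 = Round(s_5, k_5) = 0x8DA2
s_7 = Round(s_6, k_6) = 0x0E6D
s_8 = Round(s_7, k_7) = 0xEFCA

0x10B0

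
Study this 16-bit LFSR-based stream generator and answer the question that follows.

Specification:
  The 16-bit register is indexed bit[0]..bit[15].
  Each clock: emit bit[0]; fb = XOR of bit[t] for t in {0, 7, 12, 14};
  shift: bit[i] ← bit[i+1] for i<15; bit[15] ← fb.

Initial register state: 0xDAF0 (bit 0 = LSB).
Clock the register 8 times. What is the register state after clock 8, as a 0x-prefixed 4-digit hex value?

reg_0 = 0xDAF0
clock 1: out=0, reg = 0xED78
clock 2: out=0, reg = 0xF6BC
clock 3: out=0, reg = 0xFB5E
clock 4: out=0, reg = 0x7DAF
clock 5: out=1, reg = 0x3ED7
clock 6: out=1, reg = 0x9F6B
clock 7: out=1, reg = 0x4FB5
clock 8: out=1, reg = 0xA7DA

0xA7DA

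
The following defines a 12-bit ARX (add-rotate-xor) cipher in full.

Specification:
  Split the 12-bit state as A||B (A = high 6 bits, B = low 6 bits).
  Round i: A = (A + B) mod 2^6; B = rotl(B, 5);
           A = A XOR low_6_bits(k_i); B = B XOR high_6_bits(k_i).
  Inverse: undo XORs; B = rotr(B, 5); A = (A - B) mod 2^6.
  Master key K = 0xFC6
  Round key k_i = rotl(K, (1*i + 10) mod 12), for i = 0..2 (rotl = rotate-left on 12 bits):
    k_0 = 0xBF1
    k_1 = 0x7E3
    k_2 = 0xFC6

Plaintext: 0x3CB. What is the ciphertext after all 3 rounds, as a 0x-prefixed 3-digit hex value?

s_0 = plaintext = 0x3CB
s_1 = Round(s_0, k_0) = 0xACA
s_2 = Round(s_1, k_1) = 0x59A
s_3 = Round(s_2, k_2) = 0xDB2

0xDB2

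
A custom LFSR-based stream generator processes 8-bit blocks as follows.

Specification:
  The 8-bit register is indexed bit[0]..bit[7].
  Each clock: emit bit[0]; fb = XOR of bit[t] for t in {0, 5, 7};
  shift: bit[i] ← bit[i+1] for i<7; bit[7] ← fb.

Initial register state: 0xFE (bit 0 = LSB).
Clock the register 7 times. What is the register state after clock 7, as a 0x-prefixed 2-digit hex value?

0xD1

reg_0 = 0xFE
clock 1: out=0, reg = 0x7F
clock 2: out=1, reg = 0x3F
clock 3: out=1, reg = 0x1F
clock 4: out=1, reg = 0x8F
clock 5: out=1, reg = 0x47
clock 6: out=1, reg = 0xA3
clock 7: out=1, reg = 0xD1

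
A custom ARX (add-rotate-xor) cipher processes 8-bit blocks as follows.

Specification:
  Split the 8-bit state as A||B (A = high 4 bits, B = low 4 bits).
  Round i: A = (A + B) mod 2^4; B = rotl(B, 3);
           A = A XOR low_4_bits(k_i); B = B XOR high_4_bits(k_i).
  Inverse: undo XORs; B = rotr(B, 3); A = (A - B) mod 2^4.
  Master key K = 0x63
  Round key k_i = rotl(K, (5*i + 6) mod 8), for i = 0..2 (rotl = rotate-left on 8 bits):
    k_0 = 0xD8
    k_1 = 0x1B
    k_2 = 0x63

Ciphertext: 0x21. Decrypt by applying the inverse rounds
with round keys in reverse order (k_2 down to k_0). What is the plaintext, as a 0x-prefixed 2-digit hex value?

0xD4

s_0 = ciphertext = 0x21
s_1 = InvRound(s_0, k_2) = 0x3E
s_2 = InvRound(s_1, k_1) = 0x9F
s_3 = InvRound(s_2, k_0) = 0xD4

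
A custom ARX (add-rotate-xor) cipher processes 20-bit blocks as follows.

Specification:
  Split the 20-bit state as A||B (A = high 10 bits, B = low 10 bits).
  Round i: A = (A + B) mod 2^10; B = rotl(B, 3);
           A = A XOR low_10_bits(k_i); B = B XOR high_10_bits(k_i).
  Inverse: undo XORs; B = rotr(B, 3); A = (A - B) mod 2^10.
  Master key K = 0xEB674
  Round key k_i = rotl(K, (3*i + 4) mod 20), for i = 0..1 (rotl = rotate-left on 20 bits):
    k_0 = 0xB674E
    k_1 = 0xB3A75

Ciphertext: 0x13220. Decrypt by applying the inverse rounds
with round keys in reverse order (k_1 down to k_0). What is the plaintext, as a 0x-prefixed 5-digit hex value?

s_0 = ciphertext = 0x13220
s_1 = InvRound(s_0, k_1) = 0xC731D
s_2 = InvRound(s_1, k_0) = 0x86A38

0x86A38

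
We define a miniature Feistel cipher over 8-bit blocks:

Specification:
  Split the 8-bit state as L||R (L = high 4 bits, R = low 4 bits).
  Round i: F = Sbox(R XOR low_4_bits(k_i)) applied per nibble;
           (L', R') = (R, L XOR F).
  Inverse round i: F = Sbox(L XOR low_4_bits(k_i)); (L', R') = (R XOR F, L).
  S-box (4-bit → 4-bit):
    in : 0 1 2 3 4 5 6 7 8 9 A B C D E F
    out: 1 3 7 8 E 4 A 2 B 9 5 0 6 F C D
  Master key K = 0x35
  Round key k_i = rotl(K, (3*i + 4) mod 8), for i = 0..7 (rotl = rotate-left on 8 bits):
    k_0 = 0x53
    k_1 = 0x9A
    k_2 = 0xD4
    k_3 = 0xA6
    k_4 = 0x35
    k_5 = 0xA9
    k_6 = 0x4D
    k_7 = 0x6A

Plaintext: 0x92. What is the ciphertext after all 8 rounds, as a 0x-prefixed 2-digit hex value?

0xB2

s_0 = plaintext = 0x92
s_1 = Round(s_0, k_0) = 0x2A
s_2 = Round(s_1, k_1) = 0xA3
s_3 = Round(s_2, k_2) = 0x38
s_4 = Round(s_3, k_3) = 0x8F
s_5 = Round(s_4, k_4) = 0xFD
s_6 = Round(s_5, k_5) = 0xD1
s_7 = Round(s_6, k_6) = 0x1B
s_8 = Round(s_7, k_7) = 0xB2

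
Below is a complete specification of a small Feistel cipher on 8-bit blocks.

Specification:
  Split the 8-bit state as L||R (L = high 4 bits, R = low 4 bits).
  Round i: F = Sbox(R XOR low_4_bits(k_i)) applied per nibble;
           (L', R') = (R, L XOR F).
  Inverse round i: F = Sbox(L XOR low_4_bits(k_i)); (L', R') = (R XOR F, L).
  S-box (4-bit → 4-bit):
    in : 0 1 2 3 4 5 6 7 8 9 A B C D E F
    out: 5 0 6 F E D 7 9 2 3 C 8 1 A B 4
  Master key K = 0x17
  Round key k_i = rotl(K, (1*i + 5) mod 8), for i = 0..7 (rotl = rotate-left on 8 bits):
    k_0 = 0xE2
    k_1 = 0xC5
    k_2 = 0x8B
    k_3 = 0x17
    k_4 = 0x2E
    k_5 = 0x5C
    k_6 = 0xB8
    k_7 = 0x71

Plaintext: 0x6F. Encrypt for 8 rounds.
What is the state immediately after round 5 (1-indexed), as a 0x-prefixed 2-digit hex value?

s_0 = plaintext = 0x6F
s_1 = Round(s_0, k_0) = 0xFC
s_2 = Round(s_1, k_1) = 0xCC
s_3 = Round(s_2, k_2) = 0xC5
s_4 = Round(s_3, k_3) = 0x5A
s_5 = Round(s_4, k_4) = 0xAB
s_6 = Round(s_5, k_5) = 0xB3
s_7 = Round(s_6, k_6) = 0x33
s_8 = Round(s_7, k_7) = 0x35

0xAB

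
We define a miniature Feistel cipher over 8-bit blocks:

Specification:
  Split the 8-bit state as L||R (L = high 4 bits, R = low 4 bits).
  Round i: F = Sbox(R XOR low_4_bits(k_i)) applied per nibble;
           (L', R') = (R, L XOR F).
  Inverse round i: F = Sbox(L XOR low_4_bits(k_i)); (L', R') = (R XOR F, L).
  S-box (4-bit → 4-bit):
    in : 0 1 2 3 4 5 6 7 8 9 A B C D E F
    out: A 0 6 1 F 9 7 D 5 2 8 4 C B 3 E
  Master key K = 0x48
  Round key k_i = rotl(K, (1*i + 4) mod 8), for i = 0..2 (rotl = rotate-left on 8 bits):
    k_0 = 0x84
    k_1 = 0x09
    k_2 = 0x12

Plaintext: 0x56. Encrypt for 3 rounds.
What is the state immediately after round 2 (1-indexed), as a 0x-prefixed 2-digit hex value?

0x3E

s_0 = plaintext = 0x56
s_1 = Round(s_0, k_0) = 0x63
s_2 = Round(s_1, k_1) = 0x3E
s_3 = Round(s_2, k_2) = 0xEF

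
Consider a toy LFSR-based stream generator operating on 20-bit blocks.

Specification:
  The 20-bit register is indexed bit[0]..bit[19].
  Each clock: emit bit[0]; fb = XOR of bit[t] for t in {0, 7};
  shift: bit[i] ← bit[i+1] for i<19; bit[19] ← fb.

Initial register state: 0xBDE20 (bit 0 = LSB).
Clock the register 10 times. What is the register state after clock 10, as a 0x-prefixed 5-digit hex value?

0x672F7

reg_0 = 0xBDE20
clock 1: out=0, reg = 0x5EF10
clock 2: out=0, reg = 0x2F788
clock 3: out=0, reg = 0x97BC4
clock 4: out=0, reg = 0xCBDE2
clock 5: out=0, reg = 0xE5EF1
clock 6: out=1, reg = 0x72F78
clock 7: out=0, reg = 0x397BC
clock 8: out=0, reg = 0x9CBDE
clock 9: out=0, reg = 0xCE5EF
clock 10: out=1, reg = 0x672F7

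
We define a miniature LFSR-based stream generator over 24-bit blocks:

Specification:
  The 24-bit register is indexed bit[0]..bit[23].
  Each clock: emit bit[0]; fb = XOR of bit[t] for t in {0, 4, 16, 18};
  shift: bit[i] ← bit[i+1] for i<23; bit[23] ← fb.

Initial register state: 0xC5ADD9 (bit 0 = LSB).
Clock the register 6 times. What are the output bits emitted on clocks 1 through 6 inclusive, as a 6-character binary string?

reg_0 = 0xC5ADD9
clock 1: out=1, reg = 0x62D6EC
clock 2: out=0, reg = 0x316B76
clock 3: out=0, reg = 0x18B5BB
clock 4: out=1, reg = 0x0C5ADD
clock 5: out=1, reg = 0x862D6E
clock 6: out=0, reg = 0xC316B7

100110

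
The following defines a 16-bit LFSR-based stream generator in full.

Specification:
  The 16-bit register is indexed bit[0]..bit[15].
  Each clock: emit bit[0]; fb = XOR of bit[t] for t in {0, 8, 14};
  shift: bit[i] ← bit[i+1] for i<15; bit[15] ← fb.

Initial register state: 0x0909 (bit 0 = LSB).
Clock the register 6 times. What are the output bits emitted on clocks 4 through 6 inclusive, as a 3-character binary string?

100

reg_0 = 0x0909
clock 1: out=1, reg = 0x0484
clock 2: out=0, reg = 0x0242
clock 3: out=0, reg = 0x0121
clock 4: out=1, reg = 0x0090
clock 5: out=0, reg = 0x0048
clock 6: out=0, reg = 0x0024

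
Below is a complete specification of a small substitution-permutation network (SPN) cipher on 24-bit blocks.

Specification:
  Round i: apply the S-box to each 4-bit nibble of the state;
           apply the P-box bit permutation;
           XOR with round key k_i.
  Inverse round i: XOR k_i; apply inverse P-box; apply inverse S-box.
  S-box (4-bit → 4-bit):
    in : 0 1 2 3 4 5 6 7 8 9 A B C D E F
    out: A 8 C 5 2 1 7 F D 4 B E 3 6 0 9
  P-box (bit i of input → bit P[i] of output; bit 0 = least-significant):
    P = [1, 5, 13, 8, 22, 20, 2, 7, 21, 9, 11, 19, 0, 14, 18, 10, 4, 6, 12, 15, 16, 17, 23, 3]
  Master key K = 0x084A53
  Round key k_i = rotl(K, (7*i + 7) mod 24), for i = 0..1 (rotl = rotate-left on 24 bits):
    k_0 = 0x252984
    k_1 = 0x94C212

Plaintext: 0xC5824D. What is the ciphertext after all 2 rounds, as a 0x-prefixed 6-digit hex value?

s_0 = plaintext = 0xC5824D
s_1 = Round(s_0, k_0) = 0x3A05B5
s_2 = Round(s_1, k_1) = 0x2506C4

0x2506C4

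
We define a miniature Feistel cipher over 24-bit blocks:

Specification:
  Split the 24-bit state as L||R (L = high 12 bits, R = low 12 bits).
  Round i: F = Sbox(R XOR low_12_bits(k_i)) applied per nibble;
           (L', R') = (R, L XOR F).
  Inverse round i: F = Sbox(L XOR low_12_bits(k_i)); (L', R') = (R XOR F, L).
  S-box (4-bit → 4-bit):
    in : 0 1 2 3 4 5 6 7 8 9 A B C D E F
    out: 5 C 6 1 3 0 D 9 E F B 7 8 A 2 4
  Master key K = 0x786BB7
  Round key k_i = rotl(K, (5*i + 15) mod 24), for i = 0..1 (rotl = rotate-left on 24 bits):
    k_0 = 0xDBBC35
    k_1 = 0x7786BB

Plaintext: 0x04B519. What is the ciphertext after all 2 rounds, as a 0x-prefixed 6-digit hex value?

s_0 = plaintext = 0x04B519
s_1 = Round(s_0, k_0) = 0x519F23
s_2 = Round(s_1, k_1) = 0xF23AE7

0xF23AE7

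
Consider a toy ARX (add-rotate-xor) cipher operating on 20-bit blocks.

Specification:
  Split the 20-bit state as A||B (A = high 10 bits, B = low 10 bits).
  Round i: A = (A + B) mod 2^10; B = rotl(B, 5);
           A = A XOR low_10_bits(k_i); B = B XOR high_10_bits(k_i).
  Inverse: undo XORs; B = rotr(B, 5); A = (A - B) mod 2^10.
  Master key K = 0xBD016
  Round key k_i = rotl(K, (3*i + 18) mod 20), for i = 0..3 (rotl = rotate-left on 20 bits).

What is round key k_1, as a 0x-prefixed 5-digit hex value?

0x7A02D

K = 0xBD016
k_0 = rotl(K, (3*0+18) mod 20) = rotl(K, 18) = 0xAF405
k_1 = rotl(K, (3*1+18) mod 20) = rotl(K, 1) = 0x7A02D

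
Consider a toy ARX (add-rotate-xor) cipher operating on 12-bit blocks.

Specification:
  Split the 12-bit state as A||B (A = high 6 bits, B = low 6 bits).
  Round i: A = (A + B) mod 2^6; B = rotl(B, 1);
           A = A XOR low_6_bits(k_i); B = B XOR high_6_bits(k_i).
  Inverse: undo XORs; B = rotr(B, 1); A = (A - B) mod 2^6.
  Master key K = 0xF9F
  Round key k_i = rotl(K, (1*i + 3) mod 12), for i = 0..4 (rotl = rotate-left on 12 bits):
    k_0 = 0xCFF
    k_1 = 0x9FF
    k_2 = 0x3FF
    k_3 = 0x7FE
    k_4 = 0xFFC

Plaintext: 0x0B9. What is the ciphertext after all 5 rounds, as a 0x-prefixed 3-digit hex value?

s_0 = plaintext = 0x0B9
s_1 = Round(s_0, k_0) = 0x100
s_2 = Round(s_1, k_1) = 0xEE7
s_3 = Round(s_2, k_2) = 0x740
s_4 = Round(s_3, k_3) = 0x8DF
s_5 = Round(s_4, k_4) = 0xF81

0xF81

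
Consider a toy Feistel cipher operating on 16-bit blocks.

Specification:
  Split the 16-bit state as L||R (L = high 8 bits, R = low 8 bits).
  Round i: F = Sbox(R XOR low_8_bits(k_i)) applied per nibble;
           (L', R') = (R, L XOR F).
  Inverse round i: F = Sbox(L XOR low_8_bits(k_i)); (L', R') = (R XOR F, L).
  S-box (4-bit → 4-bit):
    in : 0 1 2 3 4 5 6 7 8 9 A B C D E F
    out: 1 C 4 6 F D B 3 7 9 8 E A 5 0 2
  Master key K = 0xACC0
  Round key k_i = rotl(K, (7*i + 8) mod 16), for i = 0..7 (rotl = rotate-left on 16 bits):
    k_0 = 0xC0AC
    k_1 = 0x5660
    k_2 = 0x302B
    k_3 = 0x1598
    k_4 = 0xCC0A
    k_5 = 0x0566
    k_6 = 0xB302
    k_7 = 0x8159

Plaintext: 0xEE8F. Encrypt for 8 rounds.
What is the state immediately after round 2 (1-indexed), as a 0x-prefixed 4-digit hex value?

0xA828

s_0 = plaintext = 0xEE8F
s_1 = Round(s_0, k_0) = 0x8FA8
s_2 = Round(s_1, k_1) = 0xA828
s_3 = Round(s_2, k_2) = 0x28BE
s_4 = Round(s_3, k_3) = 0xBE63
s_5 = Round(s_4, k_4) = 0x6307
s_6 = Round(s_5, k_5) = 0x07DF
s_7 = Round(s_6, k_6) = 0xDF52
s_8 = Round(s_7, k_7) = 0x52C1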